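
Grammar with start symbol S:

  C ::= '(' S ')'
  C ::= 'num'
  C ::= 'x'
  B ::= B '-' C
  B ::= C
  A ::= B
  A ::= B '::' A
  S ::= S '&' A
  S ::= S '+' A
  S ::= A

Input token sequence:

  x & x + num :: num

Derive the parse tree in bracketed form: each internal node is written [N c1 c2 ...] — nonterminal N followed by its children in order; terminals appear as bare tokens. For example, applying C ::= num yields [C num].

S
S + A
S & A + A
A & A + A
B & A + A
C & A + A
x & A + A
x & B + A
x & C + A
x & x + A
x & x + B :: A
x & x + C :: A
x & x + num :: A
x & x + num :: B
x & x + num :: C
x & x + num :: num

[S [S [S [A [B [C x]]]] & [A [B [C x]]]] + [A [B [C num]] :: [A [B [C num]]]]]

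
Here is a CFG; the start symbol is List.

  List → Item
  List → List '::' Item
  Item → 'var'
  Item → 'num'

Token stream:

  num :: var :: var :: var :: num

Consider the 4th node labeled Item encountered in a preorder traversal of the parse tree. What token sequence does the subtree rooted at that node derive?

[List [List [List [List [List [Item num]] :: [Item var]] :: [Item var]] :: [Item var]] :: [Item num]]

var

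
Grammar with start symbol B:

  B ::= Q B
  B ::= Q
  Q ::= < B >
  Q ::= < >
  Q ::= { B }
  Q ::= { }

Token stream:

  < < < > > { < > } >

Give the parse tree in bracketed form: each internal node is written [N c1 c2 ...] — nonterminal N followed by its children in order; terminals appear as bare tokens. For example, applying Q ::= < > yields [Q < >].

B
Q
< B >
< Q B >
< < B > B >
< < Q > B >
< < < > > B >
< < < > > Q >
< < < > > { B } >
< < < > > { Q } >
< < < > > { < > } >

[B [Q < [B [Q < [B [Q < >]] >] [B [Q { [B [Q < >]] }]]] >]]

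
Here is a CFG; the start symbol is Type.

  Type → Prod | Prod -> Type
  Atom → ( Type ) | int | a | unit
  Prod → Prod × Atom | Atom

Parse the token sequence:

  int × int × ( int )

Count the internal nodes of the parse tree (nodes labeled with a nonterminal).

[Type [Prod [Prod [Prod [Atom int]] × [Atom int]] × [Atom ( [Type [Prod [Atom int]]] )]]]

10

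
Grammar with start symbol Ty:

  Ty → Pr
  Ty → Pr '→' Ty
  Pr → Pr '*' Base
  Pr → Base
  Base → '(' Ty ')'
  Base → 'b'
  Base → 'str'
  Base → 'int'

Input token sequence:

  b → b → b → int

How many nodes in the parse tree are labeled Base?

4

[Ty [Pr [Base b]] → [Ty [Pr [Base b]] → [Ty [Pr [Base b]] → [Ty [Pr [Base int]]]]]]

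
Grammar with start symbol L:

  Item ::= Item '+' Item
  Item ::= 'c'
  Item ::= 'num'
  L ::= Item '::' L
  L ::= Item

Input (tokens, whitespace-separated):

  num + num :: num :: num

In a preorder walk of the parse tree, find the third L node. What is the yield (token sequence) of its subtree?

[L [Item [Item num] + [Item num]] :: [L [Item num] :: [L [Item num]]]]

num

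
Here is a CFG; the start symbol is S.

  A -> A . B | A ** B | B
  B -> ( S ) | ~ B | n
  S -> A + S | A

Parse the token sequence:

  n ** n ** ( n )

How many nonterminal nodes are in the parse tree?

10

[S [A [A [A [B n]] ** [B n]] ** [B ( [S [A [B n]]] )]]]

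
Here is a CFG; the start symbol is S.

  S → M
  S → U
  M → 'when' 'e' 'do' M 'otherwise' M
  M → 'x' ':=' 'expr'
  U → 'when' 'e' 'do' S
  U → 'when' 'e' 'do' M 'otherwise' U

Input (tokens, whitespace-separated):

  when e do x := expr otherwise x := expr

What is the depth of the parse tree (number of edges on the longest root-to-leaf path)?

3

[S [M when e do [M x := expr] otherwise [M x := expr]]]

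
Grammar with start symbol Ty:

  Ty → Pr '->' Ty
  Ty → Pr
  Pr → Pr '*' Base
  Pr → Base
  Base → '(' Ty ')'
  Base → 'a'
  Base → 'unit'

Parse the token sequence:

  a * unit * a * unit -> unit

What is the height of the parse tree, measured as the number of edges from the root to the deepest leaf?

[Ty [Pr [Pr [Pr [Pr [Base a]] * [Base unit]] * [Base a]] * [Base unit]] -> [Ty [Pr [Base unit]]]]

6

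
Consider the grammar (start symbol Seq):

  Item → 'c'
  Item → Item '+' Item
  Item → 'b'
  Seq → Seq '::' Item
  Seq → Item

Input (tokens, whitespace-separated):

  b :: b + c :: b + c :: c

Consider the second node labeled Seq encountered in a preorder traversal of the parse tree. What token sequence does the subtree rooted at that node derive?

[Seq [Seq [Seq [Seq [Item b]] :: [Item [Item b] + [Item c]]] :: [Item [Item b] + [Item c]]] :: [Item c]]

b :: b + c :: b + c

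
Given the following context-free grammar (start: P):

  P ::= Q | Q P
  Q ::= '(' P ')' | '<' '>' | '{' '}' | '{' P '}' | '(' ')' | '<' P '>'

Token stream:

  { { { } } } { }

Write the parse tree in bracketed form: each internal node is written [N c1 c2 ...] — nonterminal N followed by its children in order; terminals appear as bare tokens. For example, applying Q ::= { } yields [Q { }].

P
Q P
{ P } P
{ Q } P
{ { P } } P
{ { Q } } P
{ { { } } } P
{ { { } } } Q
{ { { } } } { }

[P [Q { [P [Q { [P [Q { }]] }]] }] [P [Q { }]]]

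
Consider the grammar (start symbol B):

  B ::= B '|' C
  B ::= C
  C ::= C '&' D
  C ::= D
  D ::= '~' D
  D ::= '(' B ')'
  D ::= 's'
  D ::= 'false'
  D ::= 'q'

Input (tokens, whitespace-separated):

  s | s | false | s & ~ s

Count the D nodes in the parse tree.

6

[B [B [B [B [C [D s]]] | [C [D s]]] | [C [D false]]] | [C [C [D s]] & [D ~ [D s]]]]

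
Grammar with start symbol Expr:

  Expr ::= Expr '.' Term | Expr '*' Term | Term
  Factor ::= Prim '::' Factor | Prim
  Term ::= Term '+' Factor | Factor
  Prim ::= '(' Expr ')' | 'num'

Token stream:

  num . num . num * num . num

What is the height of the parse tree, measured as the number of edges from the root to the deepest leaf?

8

[Expr [Expr [Expr [Expr [Expr [Term [Factor [Prim num]]]] . [Term [Factor [Prim num]]]] . [Term [Factor [Prim num]]]] * [Term [Factor [Prim num]]]] . [Term [Factor [Prim num]]]]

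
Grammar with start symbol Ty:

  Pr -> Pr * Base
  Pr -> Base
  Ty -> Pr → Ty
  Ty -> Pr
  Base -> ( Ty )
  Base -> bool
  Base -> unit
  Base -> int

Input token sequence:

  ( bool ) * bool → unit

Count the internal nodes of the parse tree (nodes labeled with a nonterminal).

11

[Ty [Pr [Pr [Base ( [Ty [Pr [Base bool]]] )]] * [Base bool]] → [Ty [Pr [Base unit]]]]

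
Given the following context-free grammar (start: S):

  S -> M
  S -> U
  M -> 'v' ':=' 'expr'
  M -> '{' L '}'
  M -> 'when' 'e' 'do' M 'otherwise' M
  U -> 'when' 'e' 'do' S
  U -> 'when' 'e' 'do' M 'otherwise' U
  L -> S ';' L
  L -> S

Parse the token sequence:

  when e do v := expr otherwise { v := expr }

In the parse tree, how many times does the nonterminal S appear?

2

[S [M when e do [M v := expr] otherwise [M { [L [S [M v := expr]]] }]]]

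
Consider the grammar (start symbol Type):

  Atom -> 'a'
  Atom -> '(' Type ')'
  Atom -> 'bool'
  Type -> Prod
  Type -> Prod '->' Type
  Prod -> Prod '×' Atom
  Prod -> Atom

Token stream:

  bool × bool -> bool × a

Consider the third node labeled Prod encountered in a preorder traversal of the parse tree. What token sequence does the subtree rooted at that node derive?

[Type [Prod [Prod [Atom bool]] × [Atom bool]] -> [Type [Prod [Prod [Atom bool]] × [Atom a]]]]

bool × a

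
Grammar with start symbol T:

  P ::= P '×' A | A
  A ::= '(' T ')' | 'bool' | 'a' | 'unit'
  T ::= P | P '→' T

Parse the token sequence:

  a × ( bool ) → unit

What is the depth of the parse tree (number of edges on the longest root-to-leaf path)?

[T [P [P [A a]] × [A ( [T [P [A bool]]] )]] → [T [P [A unit]]]]

6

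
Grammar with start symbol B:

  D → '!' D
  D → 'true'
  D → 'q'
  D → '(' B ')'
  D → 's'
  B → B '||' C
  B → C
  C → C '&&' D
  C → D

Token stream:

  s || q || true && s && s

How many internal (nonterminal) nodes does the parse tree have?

13

[B [B [B [C [D s]]] || [C [D q]]] || [C [C [C [D true]] && [D s]] && [D s]]]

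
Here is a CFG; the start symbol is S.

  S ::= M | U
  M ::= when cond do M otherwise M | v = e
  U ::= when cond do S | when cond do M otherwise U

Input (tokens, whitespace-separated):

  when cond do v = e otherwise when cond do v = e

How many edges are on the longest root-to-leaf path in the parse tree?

[S [U when cond do [M v = e] otherwise [U when cond do [S [M v = e]]]]]

5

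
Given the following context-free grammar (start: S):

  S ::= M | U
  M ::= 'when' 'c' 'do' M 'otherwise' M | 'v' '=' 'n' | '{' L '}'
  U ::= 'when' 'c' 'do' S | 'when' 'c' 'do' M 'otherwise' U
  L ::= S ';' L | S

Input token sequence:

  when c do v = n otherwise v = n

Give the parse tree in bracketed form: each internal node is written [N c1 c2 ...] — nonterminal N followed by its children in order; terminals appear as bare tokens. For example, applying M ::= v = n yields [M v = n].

[S [M when c do [M v = n] otherwise [M v = n]]]

S
M
when c do M otherwise M
when c do v = n otherwise M
when c do v = n otherwise v = n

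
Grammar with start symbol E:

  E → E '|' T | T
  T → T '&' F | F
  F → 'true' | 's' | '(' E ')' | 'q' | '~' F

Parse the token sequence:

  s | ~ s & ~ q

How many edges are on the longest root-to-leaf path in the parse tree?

5

[E [E [T [F s]]] | [T [T [F ~ [F s]]] & [F ~ [F q]]]]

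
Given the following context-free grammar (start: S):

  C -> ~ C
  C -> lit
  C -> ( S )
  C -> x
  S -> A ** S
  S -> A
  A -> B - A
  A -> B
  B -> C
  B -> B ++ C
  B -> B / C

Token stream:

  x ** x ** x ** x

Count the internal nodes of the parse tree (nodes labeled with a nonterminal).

16

[S [A [B [C x]]] ** [S [A [B [C x]]] ** [S [A [B [C x]]] ** [S [A [B [C x]]]]]]]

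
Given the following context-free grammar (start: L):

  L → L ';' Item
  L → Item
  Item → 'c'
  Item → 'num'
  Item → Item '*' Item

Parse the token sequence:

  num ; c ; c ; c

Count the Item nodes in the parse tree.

[L [L [L [L [Item num]] ; [Item c]] ; [Item c]] ; [Item c]]

4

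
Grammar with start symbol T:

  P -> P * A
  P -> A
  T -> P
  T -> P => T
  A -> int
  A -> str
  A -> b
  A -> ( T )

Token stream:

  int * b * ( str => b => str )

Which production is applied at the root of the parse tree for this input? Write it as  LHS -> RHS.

T -> P

[T [P [P [P [A int]] * [A b]] * [A ( [T [P [A str]] => [T [P [A b]] => [T [P [A str]]]]] )]]]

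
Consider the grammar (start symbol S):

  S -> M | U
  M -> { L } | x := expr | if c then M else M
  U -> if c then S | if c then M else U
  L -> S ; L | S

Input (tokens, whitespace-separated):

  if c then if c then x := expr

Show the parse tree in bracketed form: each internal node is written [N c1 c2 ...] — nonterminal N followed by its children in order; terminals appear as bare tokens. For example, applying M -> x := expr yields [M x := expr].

S
U
if c then S
if c then U
if c then if c then S
if c then if c then M
if c then if c then x := expr

[S [U if c then [S [U if c then [S [M x := expr]]]]]]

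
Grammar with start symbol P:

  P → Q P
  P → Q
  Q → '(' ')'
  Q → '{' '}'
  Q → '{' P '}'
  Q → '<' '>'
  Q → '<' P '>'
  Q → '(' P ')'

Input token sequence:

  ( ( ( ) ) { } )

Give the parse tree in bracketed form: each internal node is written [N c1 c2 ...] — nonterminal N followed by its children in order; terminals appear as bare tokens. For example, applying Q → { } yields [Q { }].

[P [Q ( [P [Q ( [P [Q ( )]] )] [P [Q { }]]] )]]

P
Q
( P )
( Q P )
( ( P ) P )
( ( Q ) P )
( ( ( ) ) P )
( ( ( ) ) Q )
( ( ( ) ) { } )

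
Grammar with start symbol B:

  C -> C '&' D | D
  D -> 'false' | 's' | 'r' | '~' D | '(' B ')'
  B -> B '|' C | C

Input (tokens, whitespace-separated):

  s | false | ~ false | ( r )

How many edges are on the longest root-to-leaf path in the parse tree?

6

[B [B [B [B [C [D s]]] | [C [D false]]] | [C [D ~ [D false]]]] | [C [D ( [B [C [D r]]] )]]]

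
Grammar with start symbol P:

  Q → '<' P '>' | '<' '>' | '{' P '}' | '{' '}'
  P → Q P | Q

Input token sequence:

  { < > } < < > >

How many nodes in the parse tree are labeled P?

[P [Q { [P [Q < >]] }] [P [Q < [P [Q < >]] >]]]

4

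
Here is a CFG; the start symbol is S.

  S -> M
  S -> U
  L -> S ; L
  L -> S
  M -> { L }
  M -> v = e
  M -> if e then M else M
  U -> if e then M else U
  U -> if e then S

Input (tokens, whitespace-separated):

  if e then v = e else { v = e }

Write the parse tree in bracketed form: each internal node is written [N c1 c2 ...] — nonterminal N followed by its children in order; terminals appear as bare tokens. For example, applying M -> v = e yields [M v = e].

[S [M if e then [M v = e] else [M { [L [S [M v = e]]] }]]]

S
M
if e then M else M
if e then v = e else M
if e then v = e else { L }
if e then v = e else { S }
if e then v = e else { M }
if e then v = e else { v = e }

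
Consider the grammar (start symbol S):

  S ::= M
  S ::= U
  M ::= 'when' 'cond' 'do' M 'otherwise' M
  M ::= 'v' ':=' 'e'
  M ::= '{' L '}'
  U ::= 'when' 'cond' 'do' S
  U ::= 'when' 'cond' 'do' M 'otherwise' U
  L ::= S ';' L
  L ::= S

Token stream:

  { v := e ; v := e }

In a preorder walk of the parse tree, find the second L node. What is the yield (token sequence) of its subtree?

[S [M { [L [S [M v := e]] ; [L [S [M v := e]]]] }]]

v := e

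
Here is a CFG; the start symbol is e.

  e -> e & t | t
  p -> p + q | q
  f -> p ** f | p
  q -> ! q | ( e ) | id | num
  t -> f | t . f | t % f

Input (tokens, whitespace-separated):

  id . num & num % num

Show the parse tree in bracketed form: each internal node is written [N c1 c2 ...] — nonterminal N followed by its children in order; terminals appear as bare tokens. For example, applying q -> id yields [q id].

[e [e [t [t [f [p [q id]]]] . [f [p [q num]]]]] & [t [t [f [p [q num]]]] % [f [p [q num]]]]]

e
e & t
t & t
t . f & t
f . f & t
p . f & t
q . f & t
id . f & t
id . p & t
id . q & t
id . num & t
id . num & t % f
id . num & f % f
id . num & p % f
id . num & q % f
id . num & num % f
id . num & num % p
id . num & num % q
id . num & num % num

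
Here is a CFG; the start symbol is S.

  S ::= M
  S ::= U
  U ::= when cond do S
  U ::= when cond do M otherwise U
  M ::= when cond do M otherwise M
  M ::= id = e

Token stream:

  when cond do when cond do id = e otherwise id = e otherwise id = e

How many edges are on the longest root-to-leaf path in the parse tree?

4

[S [M when cond do [M when cond do [M id = e] otherwise [M id = e]] otherwise [M id = e]]]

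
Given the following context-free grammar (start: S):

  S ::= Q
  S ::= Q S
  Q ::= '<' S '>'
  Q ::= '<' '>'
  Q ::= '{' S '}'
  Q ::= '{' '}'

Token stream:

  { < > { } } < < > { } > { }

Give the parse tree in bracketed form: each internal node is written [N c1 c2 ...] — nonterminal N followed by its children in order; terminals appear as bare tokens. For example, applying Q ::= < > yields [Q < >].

S
Q S
{ S } S
{ Q S } S
{ < > S } S
{ < > Q } S
{ < > { } } S
{ < > { } } Q S
{ < > { } } < S > S
{ < > { } } < Q S > S
{ < > { } } < < > S > S
{ < > { } } < < > Q > S
{ < > { } } < < > { } > S
{ < > { } } < < > { } > Q
{ < > { } } < < > { } > { }

[S [Q { [S [Q < >] [S [Q { }]]] }] [S [Q < [S [Q < >] [S [Q { }]]] >] [S [Q { }]]]]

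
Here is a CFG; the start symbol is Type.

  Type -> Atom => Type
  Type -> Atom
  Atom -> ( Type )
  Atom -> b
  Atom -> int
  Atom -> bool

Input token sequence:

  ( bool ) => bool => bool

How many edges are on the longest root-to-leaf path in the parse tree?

4

[Type [Atom ( [Type [Atom bool]] )] => [Type [Atom bool] => [Type [Atom bool]]]]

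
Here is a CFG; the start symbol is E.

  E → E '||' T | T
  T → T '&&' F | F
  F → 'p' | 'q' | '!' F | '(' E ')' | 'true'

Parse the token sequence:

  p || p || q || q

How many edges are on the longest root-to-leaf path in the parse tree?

[E [E [E [E [T [F p]]] || [T [F p]]] || [T [F q]]] || [T [F q]]]

6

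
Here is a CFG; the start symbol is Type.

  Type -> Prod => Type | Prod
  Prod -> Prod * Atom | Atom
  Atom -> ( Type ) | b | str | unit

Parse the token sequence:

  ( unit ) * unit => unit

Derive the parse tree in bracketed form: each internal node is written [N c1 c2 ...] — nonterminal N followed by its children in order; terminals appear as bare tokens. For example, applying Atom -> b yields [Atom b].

[Type [Prod [Prod [Atom ( [Type [Prod [Atom unit]]] )]] * [Atom unit]] => [Type [Prod [Atom unit]]]]

Type
Prod => Type
Prod * Atom => Type
Atom * Atom => Type
( Type ) * Atom => Type
( Prod ) * Atom => Type
( Atom ) * Atom => Type
( unit ) * Atom => Type
( unit ) * unit => Type
( unit ) * unit => Prod
( unit ) * unit => Atom
( unit ) * unit => unit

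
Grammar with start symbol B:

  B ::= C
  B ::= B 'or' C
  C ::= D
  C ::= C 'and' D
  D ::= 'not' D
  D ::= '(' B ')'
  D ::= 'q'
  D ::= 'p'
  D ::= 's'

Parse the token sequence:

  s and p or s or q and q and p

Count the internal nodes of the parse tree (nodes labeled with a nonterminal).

15

[B [B [B [C [C [D s]] and [D p]]] or [C [D s]]] or [C [C [C [D q]] and [D q]] and [D p]]]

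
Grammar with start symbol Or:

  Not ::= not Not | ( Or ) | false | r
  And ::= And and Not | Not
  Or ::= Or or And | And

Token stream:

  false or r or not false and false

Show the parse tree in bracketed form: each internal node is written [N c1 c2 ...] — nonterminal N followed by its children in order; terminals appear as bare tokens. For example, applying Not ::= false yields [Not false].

[Or [Or [Or [And [Not false]]] or [And [Not r]]] or [And [And [Not not [Not false]]] and [Not false]]]

Or
Or or And
Or or And or And
And or And or And
Not or And or And
false or And or And
false or Not or And
false or r or And
false or r or And and Not
false or r or Not and Not
false or r or not Not and Not
false or r or not false and Not
false or r or not false and false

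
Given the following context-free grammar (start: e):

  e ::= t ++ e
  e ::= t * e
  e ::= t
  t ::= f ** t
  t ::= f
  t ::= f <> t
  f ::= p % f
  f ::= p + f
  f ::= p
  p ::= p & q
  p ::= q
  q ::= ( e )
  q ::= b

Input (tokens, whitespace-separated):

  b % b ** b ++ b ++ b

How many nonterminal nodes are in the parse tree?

22

[e [t [f [p [q b]] % [f [p [q b]]]] ** [t [f [p [q b]]]]] ++ [e [t [f [p [q b]]]] ++ [e [t [f [p [q b]]]]]]]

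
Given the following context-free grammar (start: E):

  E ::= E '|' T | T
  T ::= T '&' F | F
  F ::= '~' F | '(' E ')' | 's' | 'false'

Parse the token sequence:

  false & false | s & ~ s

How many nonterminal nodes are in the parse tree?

11

[E [E [T [T [F false]] & [F false]]] | [T [T [F s]] & [F ~ [F s]]]]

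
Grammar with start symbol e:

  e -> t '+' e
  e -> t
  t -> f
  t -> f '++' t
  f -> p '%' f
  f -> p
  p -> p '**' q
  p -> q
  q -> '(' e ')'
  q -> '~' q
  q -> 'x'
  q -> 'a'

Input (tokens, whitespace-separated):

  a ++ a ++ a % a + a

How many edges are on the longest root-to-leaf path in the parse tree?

8

[e [t [f [p [q a]]] ++ [t [f [p [q a]]] ++ [t [f [p [q a]] % [f [p [q a]]]]]]] + [e [t [f [p [q a]]]]]]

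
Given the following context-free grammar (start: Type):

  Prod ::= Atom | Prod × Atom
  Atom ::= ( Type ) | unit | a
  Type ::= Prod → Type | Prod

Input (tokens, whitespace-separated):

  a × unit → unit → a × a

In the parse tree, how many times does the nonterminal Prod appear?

[Type [Prod [Prod [Atom a]] × [Atom unit]] → [Type [Prod [Atom unit]] → [Type [Prod [Prod [Atom a]] × [Atom a]]]]]

5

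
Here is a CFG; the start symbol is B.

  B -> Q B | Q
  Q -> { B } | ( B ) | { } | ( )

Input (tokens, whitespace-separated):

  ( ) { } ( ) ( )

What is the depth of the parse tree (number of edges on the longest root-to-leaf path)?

5

[B [Q ( )] [B [Q { }] [B [Q ( )] [B [Q ( )]]]]]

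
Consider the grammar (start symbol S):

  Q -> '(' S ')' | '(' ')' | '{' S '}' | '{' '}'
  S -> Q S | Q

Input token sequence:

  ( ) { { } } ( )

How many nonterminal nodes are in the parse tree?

8

[S [Q ( )] [S [Q { [S [Q { }]] }] [S [Q ( )]]]]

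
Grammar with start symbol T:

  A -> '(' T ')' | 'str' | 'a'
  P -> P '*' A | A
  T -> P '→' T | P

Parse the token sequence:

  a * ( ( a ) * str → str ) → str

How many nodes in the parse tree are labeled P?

7

[T [P [P [A a]] * [A ( [T [P [P [A ( [T [P [A a]]] )]] * [A str]] → [T [P [A str]]]] )]] → [T [P [A str]]]]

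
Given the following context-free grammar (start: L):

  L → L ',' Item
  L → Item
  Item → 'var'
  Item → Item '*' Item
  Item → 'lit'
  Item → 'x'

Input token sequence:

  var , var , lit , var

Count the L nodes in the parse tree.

[L [L [L [L [Item var]] , [Item var]] , [Item lit]] , [Item var]]

4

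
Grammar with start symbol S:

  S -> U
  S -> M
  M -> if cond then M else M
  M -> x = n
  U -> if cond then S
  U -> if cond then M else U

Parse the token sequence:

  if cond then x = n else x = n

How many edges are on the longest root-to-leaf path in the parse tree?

[S [M if cond then [M x = n] else [M x = n]]]

3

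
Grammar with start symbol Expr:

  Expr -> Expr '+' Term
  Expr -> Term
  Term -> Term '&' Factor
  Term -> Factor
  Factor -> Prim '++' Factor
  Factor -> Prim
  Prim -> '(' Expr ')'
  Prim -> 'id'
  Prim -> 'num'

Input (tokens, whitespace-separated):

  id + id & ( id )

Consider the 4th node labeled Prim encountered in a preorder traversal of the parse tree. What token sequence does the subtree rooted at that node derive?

id

[Expr [Expr [Term [Factor [Prim id]]]] + [Term [Term [Factor [Prim id]]] & [Factor [Prim ( [Expr [Term [Factor [Prim id]]]] )]]]]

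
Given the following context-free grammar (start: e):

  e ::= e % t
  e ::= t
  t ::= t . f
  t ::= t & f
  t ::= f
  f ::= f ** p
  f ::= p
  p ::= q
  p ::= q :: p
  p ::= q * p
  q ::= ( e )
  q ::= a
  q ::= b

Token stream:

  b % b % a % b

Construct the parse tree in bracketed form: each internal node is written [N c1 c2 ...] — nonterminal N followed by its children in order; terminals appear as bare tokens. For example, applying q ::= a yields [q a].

e
e % t
e % t % t
e % t % t % t
t % t % t % t
f % t % t % t
p % t % t % t
q % t % t % t
b % t % t % t
b % f % t % t
b % p % t % t
b % q % t % t
b % b % t % t
b % b % f % t
b % b % p % t
b % b % q % t
b % b % a % t
b % b % a % f
b % b % a % p
b % b % a % q
b % b % a % b

[e [e [e [e [t [f [p [q b]]]]] % [t [f [p [q b]]]]] % [t [f [p [q a]]]]] % [t [f [p [q b]]]]]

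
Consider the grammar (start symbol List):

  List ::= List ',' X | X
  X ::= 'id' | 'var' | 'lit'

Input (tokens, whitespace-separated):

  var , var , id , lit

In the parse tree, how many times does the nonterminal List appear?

[List [List [List [List [X var]] , [X var]] , [X id]] , [X lit]]

4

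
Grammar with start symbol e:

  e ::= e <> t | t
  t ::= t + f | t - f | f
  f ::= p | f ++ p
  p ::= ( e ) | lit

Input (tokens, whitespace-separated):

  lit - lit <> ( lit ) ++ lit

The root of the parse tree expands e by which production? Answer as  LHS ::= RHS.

[e [e [t [t [f [p lit]]] - [f [p lit]]]] <> [t [f [f [p ( [e [t [f [p lit]]]] )]] ++ [p lit]]]]

e ::= e <> t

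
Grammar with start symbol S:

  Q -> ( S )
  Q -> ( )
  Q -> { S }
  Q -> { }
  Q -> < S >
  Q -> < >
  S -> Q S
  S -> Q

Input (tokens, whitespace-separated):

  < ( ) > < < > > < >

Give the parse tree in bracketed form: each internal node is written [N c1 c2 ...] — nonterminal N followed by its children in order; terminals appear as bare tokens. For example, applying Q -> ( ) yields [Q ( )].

S
Q S
< S > S
< Q > S
< ( ) > S
< ( ) > Q S
< ( ) > < S > S
< ( ) > < Q > S
< ( ) > < < > > S
< ( ) > < < > > Q
< ( ) > < < > > < >

[S [Q < [S [Q ( )]] >] [S [Q < [S [Q < >]] >] [S [Q < >]]]]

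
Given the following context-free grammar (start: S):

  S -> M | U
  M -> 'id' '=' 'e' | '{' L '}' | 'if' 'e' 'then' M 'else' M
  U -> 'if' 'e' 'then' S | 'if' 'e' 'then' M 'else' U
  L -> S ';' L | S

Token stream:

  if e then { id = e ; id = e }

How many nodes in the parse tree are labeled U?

1

[S [U if e then [S [M { [L [S [M id = e]] ; [L [S [M id = e]]]] }]]]]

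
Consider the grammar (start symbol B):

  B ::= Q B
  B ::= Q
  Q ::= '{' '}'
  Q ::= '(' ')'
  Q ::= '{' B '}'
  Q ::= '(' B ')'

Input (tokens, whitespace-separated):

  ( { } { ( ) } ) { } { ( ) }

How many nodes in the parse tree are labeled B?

[B [Q ( [B [Q { }] [B [Q { [B [Q ( )]] }]]] )] [B [Q { }] [B [Q { [B [Q ( )]] }]]]]

7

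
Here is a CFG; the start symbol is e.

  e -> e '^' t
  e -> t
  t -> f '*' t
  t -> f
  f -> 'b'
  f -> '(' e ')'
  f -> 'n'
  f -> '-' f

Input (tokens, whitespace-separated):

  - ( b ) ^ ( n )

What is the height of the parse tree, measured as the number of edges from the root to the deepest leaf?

8

[e [e [t [f - [f ( [e [t [f b]]] )]]]] ^ [t [f ( [e [t [f n]]] )]]]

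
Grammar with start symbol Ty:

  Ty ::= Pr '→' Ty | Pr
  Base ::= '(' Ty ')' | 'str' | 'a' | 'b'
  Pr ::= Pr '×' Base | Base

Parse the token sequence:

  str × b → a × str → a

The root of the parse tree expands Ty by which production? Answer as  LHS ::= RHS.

Ty ::= Pr '→' Ty

[Ty [Pr [Pr [Base str]] × [Base b]] → [Ty [Pr [Pr [Base a]] × [Base str]] → [Ty [Pr [Base a]]]]]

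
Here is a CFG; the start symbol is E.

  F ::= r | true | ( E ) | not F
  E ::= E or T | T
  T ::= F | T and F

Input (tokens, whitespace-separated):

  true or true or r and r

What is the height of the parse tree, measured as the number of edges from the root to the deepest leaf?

[E [E [E [T [F true]]] or [T [F true]]] or [T [T [F r]] and [F r]]]

5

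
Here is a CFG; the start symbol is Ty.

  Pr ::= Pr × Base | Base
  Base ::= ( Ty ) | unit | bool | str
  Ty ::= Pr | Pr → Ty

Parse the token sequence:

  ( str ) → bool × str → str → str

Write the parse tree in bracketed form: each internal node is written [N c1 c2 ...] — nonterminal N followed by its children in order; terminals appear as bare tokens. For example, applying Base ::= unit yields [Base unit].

Ty
Pr → Ty
Base → Ty
( Ty ) → Ty
( Pr ) → Ty
( Base ) → Ty
( str ) → Ty
( str ) → Pr → Ty
( str ) → Pr × Base → Ty
( str ) → Base × Base → Ty
( str ) → bool × Base → Ty
( str ) → bool × str → Ty
( str ) → bool × str → Pr → Ty
( str ) → bool × str → Base → Ty
( str ) → bool × str → str → Ty
( str ) → bool × str → str → Pr
( str ) → bool × str → str → Base
( str ) → bool × str → str → str

[Ty [Pr [Base ( [Ty [Pr [Base str]]] )]] → [Ty [Pr [Pr [Base bool]] × [Base str]] → [Ty [Pr [Base str]] → [Ty [Pr [Base str]]]]]]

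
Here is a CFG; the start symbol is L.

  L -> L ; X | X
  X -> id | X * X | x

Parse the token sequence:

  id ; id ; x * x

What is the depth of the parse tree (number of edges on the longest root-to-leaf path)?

4

[L [L [L [X id]] ; [X id]] ; [X [X x] * [X x]]]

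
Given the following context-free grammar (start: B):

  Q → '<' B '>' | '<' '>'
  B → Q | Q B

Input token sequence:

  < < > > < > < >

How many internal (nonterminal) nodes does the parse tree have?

8

[B [Q < [B [Q < >]] >] [B [Q < >] [B [Q < >]]]]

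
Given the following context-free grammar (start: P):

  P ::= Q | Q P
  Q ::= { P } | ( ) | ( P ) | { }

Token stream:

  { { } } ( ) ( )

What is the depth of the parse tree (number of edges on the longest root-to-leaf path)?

[P [Q { [P [Q { }]] }] [P [Q ( )] [P [Q ( )]]]]

4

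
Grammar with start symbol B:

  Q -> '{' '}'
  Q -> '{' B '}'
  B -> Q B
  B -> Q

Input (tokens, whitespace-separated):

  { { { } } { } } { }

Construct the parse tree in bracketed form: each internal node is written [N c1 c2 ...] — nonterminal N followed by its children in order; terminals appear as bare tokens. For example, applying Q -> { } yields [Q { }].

B
Q B
{ B } B
{ Q B } B
{ { B } B } B
{ { Q } B } B
{ { { } } B } B
{ { { } } Q } B
{ { { } } { } } B
{ { { } } { } } Q
{ { { } } { } } { }

[B [Q { [B [Q { [B [Q { }]] }] [B [Q { }]]] }] [B [Q { }]]]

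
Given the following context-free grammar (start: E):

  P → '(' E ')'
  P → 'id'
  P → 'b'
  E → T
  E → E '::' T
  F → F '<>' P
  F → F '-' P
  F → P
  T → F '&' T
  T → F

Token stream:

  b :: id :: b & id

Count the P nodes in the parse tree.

[E [E [E [T [F [P b]]]] :: [T [F [P id]]]] :: [T [F [P b]] & [T [F [P id]]]]]

4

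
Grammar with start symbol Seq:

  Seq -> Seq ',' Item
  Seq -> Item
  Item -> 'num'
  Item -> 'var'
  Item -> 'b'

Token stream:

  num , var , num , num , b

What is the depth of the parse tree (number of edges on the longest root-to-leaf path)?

6

[Seq [Seq [Seq [Seq [Seq [Item num]] , [Item var]] , [Item num]] , [Item num]] , [Item b]]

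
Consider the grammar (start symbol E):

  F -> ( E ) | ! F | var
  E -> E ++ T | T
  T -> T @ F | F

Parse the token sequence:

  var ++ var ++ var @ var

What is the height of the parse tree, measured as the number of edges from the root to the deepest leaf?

[E [E [E [T [F var]]] ++ [T [F var]]] ++ [T [T [F var]] @ [F var]]]

5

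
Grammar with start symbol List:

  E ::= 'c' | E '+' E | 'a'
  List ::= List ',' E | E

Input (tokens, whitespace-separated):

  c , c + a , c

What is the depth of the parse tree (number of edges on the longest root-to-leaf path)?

[List [List [List [E c]] , [E [E c] + [E a]]] , [E c]]

4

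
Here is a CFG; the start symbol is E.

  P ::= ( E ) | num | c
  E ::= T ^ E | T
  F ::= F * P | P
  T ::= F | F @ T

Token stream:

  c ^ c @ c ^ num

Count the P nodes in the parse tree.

4

[E [T [F [P c]]] ^ [E [T [F [P c]] @ [T [F [P c]]]] ^ [E [T [F [P num]]]]]]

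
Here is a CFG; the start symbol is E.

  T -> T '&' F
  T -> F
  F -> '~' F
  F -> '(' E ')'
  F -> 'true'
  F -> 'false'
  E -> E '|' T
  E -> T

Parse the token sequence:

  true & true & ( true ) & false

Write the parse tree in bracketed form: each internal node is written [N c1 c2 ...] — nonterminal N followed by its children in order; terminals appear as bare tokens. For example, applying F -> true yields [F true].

[E [T [T [T [T [F true]] & [F true]] & [F ( [E [T [F true]]] )]] & [F false]]]

E
T
T & F
T & F & F
T & F & F & F
F & F & F & F
true & F & F & F
true & true & F & F
true & true & ( E ) & F
true & true & ( T ) & F
true & true & ( F ) & F
true & true & ( true ) & F
true & true & ( true ) & false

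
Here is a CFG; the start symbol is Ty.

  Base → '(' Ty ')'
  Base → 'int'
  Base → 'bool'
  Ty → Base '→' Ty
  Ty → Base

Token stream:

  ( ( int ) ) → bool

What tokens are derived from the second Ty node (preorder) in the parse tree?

( int )

[Ty [Base ( [Ty [Base ( [Ty [Base int]] )]] )] → [Ty [Base bool]]]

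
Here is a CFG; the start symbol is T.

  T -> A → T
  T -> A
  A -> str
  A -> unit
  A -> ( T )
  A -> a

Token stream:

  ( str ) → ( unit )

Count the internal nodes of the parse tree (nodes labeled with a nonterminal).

8

[T [A ( [T [A str]] )] → [T [A ( [T [A unit]] )]]]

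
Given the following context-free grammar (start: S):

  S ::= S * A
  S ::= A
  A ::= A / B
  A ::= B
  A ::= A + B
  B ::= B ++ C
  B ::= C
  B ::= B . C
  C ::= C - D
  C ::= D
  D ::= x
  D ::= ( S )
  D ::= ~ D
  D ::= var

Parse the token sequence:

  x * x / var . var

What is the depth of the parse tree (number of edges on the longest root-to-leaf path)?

[S [S [A [B [C [D x]]]]] * [A [A [B [C [D x]]]] / [B [B [C [D var]]] . [C [D var]]]]]

6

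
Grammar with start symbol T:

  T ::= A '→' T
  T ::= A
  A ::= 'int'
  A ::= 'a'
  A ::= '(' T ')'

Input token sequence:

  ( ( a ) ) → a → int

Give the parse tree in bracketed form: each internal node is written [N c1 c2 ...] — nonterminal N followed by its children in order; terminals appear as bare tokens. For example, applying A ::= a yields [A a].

[T [A ( [T [A ( [T [A a]] )]] )] → [T [A a] → [T [A int]]]]

T
A → T
( T ) → T
( A ) → T
( ( T ) ) → T
( ( A ) ) → T
( ( a ) ) → T
( ( a ) ) → A → T
( ( a ) ) → a → T
( ( a ) ) → a → A
( ( a ) ) → a → int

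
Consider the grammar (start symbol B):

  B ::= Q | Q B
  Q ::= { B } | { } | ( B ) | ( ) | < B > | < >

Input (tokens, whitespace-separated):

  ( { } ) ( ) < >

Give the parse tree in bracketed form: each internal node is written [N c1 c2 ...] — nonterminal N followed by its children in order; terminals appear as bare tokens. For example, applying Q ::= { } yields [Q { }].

[B [Q ( [B [Q { }]] )] [B [Q ( )] [B [Q < >]]]]

B
Q B
( B ) B
( Q ) B
( { } ) B
( { } ) Q B
( { } ) ( ) B
( { } ) ( ) Q
( { } ) ( ) < >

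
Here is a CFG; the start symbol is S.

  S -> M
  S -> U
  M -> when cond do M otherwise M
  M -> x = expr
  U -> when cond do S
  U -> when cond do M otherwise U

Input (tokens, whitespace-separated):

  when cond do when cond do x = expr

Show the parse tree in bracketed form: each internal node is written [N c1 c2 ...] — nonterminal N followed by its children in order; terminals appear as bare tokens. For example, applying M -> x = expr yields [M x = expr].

S
U
when cond do S
when cond do U
when cond do when cond do S
when cond do when cond do M
when cond do when cond do x = expr

[S [U when cond do [S [U when cond do [S [M x = expr]]]]]]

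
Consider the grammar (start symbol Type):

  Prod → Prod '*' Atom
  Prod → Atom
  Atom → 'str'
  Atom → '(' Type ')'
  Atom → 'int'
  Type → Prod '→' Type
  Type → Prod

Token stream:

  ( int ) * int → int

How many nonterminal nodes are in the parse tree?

11

[Type [Prod [Prod [Atom ( [Type [Prod [Atom int]]] )]] * [Atom int]] → [Type [Prod [Atom int]]]]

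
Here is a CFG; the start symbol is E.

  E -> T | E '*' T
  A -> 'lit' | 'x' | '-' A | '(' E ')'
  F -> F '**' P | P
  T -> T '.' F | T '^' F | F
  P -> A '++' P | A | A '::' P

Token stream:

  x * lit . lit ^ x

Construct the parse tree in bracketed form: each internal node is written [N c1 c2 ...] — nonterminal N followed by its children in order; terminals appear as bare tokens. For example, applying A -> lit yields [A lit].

[E [E [T [F [P [A x]]]]] * [T [T [T [F [P [A lit]]]] . [F [P [A lit]]]] ^ [F [P [A x]]]]]

E
E * T
T * T
F * T
P * T
A * T
x * T
x * T ^ F
x * T . F ^ F
x * F . F ^ F
x * P . F ^ F
x * A . F ^ F
x * lit . F ^ F
x * lit . P ^ F
x * lit . A ^ F
x * lit . lit ^ F
x * lit . lit ^ P
x * lit . lit ^ A
x * lit . lit ^ x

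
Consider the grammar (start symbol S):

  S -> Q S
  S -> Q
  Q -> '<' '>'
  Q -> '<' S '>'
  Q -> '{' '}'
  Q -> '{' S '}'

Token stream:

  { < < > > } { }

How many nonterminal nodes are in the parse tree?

8

[S [Q { [S [Q < [S [Q < >]] >]] }] [S [Q { }]]]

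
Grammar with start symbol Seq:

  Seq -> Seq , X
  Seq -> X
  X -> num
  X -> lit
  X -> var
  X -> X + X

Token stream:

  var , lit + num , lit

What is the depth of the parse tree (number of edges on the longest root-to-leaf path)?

[Seq [Seq [Seq [X var]] , [X [X lit] + [X num]]] , [X lit]]

4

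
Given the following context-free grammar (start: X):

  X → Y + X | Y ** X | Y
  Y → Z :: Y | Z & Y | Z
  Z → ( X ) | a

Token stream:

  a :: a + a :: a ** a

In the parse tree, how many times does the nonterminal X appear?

[X [Y [Z a] :: [Y [Z a]]] + [X [Y [Z a] :: [Y [Z a]]] ** [X [Y [Z a]]]]]

3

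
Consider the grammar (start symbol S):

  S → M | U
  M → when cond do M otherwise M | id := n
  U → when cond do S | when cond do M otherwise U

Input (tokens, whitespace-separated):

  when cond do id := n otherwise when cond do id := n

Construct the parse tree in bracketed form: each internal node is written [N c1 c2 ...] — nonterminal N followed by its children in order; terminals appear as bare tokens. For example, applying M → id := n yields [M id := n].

S
U
when cond do M otherwise U
when cond do id := n otherwise U
when cond do id := n otherwise when cond do S
when cond do id := n otherwise when cond do M
when cond do id := n otherwise when cond do id := n

[S [U when cond do [M id := n] otherwise [U when cond do [S [M id := n]]]]]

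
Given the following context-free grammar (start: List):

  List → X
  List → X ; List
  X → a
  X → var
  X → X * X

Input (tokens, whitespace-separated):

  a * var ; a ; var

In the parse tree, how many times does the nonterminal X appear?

[List [X [X a] * [X var]] ; [List [X a] ; [List [X var]]]]

5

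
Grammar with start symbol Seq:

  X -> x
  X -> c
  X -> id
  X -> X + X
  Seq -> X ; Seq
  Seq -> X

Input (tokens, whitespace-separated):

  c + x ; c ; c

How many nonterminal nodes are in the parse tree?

[Seq [X [X c] + [X x]] ; [Seq [X c] ; [Seq [X c]]]]

8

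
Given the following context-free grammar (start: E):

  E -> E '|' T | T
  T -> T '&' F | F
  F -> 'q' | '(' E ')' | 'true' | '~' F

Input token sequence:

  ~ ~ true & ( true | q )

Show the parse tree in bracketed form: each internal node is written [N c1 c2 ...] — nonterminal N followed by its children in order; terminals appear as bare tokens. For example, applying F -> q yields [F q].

[E [T [T [F ~ [F ~ [F true]]]] & [F ( [E [E [T [F true]]] | [T [F q]]] )]]]

E
T
T & F
F & F
~ F & F
~ ~ F & F
~ ~ true & F
~ ~ true & ( E )
~ ~ true & ( E | T )
~ ~ true & ( T | T )
~ ~ true & ( F | T )
~ ~ true & ( true | T )
~ ~ true & ( true | F )
~ ~ true & ( true | q )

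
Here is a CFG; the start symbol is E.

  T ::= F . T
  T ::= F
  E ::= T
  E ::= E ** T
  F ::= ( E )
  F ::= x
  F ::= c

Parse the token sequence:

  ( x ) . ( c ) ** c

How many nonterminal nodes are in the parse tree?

14

[E [E [T [F ( [E [T [F x]]] )] . [T [F ( [E [T [F c]]] )]]]] ** [T [F c]]]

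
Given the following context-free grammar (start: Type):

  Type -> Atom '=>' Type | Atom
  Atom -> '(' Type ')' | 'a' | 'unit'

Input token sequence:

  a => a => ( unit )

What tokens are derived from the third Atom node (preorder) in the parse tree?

[Type [Atom a] => [Type [Atom a] => [Type [Atom ( [Type [Atom unit]] )]]]]

( unit )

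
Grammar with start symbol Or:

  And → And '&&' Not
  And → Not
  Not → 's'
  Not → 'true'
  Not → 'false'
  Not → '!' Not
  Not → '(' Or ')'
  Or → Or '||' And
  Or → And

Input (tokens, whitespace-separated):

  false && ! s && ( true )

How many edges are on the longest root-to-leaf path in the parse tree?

6

[Or [And [And [And [Not false]] && [Not ! [Not s]]] && [Not ( [Or [And [Not true]]] )]]]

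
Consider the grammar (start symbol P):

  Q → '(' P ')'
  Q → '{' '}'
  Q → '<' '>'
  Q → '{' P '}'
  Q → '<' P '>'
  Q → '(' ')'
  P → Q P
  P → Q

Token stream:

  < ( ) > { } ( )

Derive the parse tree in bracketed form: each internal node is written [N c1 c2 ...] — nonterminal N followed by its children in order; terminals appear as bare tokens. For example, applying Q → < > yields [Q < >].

P
Q P
< P > P
< Q > P
< ( ) > P
< ( ) > Q P
< ( ) > { } P
< ( ) > { } Q
< ( ) > { } ( )

[P [Q < [P [Q ( )]] >] [P [Q { }] [P [Q ( )]]]]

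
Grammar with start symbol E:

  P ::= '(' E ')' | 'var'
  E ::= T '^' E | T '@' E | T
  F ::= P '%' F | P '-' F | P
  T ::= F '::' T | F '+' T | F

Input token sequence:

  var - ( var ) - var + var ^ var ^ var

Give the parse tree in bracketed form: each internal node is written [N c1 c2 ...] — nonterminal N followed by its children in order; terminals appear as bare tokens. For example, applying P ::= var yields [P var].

[E [T [F [P var] - [F [P ( [E [T [F [P var]]]] )] - [F [P var]]]] + [T [F [P var]]]] ^ [E [T [F [P var]]] ^ [E [T [F [P var]]]]]]

E
T ^ E
F + T ^ E
P - F + T ^ E
var - F + T ^ E
var - P - F + T ^ E
var - ( E ) - F + T ^ E
var - ( T ) - F + T ^ E
var - ( F ) - F + T ^ E
var - ( P ) - F + T ^ E
var - ( var ) - F + T ^ E
var - ( var ) - P + T ^ E
var - ( var ) - var + T ^ E
var - ( var ) - var + F ^ E
var - ( var ) - var + P ^ E
var - ( var ) - var + var ^ E
var - ( var ) - var + var ^ T ^ E
var - ( var ) - var + var ^ F ^ E
var - ( var ) - var + var ^ P ^ E
var - ( var ) - var + var ^ var ^ E
var - ( var ) - var + var ^ var ^ T
var - ( var ) - var + var ^ var ^ F
var - ( var ) - var + var ^ var ^ P
var - ( var ) - var + var ^ var ^ var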